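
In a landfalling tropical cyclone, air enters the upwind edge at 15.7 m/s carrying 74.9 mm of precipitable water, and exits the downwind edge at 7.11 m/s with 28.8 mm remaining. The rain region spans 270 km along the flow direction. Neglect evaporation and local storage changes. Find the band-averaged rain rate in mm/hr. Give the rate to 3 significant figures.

R ≈ 12.9 mm/hr

Column moisture flux per unit crosswind length is F = V × PW.
Inflow: F_in = 15.7 × 74.9 = 1175.93 mm·m/s
Outflow: F_out = 7.11 × 28.8 = 204.768 mm·m/s
Steady-state rate R = (F_in − F_out)/L = (1175.93 − 204.768) / 270000 m = 3.597e-03 mm/s.
R = 3.597e-03 × 3600 = 12.9 mm/hr.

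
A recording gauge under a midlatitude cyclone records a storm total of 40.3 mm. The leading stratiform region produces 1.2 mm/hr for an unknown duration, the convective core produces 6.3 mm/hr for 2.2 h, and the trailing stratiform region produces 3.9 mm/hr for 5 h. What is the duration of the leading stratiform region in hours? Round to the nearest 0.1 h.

Known phases: 6.3 × 2.2 + 3.9 × 5 = 13.86 + 19.5 = 33.36 mm.
Remaining depth = 40.3 − 33.36 = 6.94 mm.
Duration = 6.94 / 1.2 = 5.8 h.

duration ≈ 5.8 h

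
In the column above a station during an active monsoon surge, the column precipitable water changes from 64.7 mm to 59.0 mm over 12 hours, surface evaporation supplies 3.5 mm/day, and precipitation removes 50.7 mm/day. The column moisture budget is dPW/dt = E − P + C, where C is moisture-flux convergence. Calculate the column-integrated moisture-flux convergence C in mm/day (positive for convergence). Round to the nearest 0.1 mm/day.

dPW/dt = (59.0 − 64.7) mm / (12/24 day) = -11.400 mm/day.
C = dPW/dt − E + P = (-11.400) − 3.5 + 50.7 = 35.8 mm/day.

C ≈ 35.8 mm/day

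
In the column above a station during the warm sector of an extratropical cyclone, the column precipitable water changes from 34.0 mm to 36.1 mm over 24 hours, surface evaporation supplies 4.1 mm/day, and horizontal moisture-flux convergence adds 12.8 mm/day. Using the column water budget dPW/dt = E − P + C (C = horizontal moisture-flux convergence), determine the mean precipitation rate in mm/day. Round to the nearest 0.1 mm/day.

P ≈ 14.8 mm/day

dPW/dt = (36.1 − 34.0) mm / (24/24 day) = +2.100 mm/day.
P = E + C − dPW/dt = 4.1 + (12.8) − (+2.100) = 14.8 mm/day.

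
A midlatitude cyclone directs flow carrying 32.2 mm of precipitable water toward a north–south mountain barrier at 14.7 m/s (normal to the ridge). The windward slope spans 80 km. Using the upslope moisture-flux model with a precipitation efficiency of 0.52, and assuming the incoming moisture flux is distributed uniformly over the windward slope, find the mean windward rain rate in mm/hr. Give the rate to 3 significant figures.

R ≈ 11.1 mm/hr

Incoming column moisture flux per unit ridge length: F = V × PW = 14.7 × 32.2 = 473.34 mm·m/s.
Spread over the 80 km slope with efficiency ε = 0.52: R = ε·F/W = 0.52 × 473.34 / 80000 m = 3.077e-03 mm/s.
R = 3.077e-03 × 3600 = 11.1 mm/hr.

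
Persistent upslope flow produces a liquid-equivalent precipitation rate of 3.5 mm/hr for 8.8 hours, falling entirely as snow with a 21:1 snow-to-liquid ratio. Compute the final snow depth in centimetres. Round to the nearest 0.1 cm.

Liquid-equivalent depth = 3.5 × 8.8 = 30.8 mm.
Snow depth = 30.8 mm × 21 = 646.8 mm = 64.7 cm.

snow depth ≈ 64.7 cm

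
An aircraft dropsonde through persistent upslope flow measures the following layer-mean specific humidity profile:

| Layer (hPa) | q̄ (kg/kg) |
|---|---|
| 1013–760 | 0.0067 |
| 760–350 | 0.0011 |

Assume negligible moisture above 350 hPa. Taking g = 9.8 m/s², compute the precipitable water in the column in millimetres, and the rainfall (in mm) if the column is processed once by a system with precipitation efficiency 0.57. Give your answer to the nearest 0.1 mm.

Precipitable water is the column-integrated vapour mass per unit area: PW = (1/g) Σ q̄ Δp, with q in kg/kg and Δp in Pa (1 kg/m² of water = 1 mm).
Layer 1013–760 hPa: Δp = 253 hPa = 25300 Pa, q̄ = 0.0067 kg/kg → 0.0067 × 25300 / 9.8 = 17.30 mm
Layer 760–350 hPa: Δp = 410 hPa = 41000 Pa, q̄ = 0.0011 kg/kg → 0.0011 × 41000 / 9.8 = 4.60 mm
PW = 17.30 + 4.60 = 21.90 ≈ 21.9 mm.
Rainfall = ε × PW = 0.57 × 21.9 = 12.5 mm.

PW ≈ 21.9 mm; rainfall ≈ 12.5 mm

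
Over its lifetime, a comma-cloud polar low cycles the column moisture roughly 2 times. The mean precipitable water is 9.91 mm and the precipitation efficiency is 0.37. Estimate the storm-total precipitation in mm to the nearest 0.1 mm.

Each cycle deposits ε × PW = 0.37 × 9.91 = 3.6667 mm.
Over 2 cycles: 2 × 3.6667 = 7.3 mm.

precipitation ≈ 7.3 mm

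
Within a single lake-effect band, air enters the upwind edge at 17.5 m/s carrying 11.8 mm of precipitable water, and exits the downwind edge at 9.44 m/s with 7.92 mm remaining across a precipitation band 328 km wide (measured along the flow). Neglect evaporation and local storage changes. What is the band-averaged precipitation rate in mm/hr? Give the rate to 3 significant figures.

Column moisture flux per unit crosswind length is F = V × PW.
Inflow: F_in = 17.5 × 11.8 = 206.5 mm·m/s
Outflow: F_out = 9.44 × 7.92 = 74.7648 mm·m/s
Steady-state rate R = (F_in − F_out)/L = (206.5 − 74.7648) / 328000 m = 4.016e-04 mm/s.
R = 4.016e-04 × 3600 = 1.45 mm/hr.

R ≈ 1.45 mm/hr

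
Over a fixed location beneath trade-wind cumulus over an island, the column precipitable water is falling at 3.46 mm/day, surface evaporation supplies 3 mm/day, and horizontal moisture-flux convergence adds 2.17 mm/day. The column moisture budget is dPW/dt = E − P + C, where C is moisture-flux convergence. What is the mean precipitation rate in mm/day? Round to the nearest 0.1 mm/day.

dPW/dt = -3.46 mm/day.
P = E + C − dPW/dt = 3 + (2.17) − (-3.46) = 8.6 mm/day.

P ≈ 8.6 mm/day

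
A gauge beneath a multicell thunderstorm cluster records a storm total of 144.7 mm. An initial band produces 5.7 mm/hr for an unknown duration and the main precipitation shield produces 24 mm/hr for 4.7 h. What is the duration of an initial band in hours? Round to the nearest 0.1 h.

Known phases: 24 × 4.7 = 112.8 mm.
Remaining depth = 144.7 − 112.8 = 31.9 mm.
Duration = 31.9 / 5.7 = 5.6 h.

duration ≈ 5.6 h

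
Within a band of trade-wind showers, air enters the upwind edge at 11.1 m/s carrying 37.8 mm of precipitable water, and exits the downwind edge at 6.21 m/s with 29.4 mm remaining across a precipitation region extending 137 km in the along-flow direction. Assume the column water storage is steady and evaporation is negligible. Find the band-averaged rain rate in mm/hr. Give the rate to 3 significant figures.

Column moisture flux per unit crosswind length is F = V × PW.
Inflow: F_in = 11.1 × 37.8 = 419.58 mm·m/s
Outflow: F_out = 6.21 × 29.4 = 182.574 mm·m/s
Steady-state rate R = (F_in − F_out)/L = (419.58 − 182.574) / 137000 m = 1.730e-03 mm/s.
R = 1.730e-03 × 3600 = 6.23 mm/hr.

R ≈ 6.23 mm/hr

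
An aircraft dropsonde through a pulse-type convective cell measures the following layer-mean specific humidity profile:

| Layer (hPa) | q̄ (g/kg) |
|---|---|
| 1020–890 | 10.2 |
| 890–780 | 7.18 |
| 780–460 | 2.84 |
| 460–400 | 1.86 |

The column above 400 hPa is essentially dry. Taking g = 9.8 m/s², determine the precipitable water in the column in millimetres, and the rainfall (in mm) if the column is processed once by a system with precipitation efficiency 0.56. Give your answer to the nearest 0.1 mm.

Precipitable water is the column-integrated vapour mass per unit area: PW = (1/g) Σ q̄ Δp, with q in kg/kg and Δp in Pa (1 kg/m² of water = 1 mm).
Layer 1020–890 hPa: Δp = 130 hPa = 13000 Pa, q̄ = 0.0102 kg/kg → 0.0102 × 13000 / 9.8 = 13.53 mm
Layer 890–780 hPa: Δp = 110 hPa = 11000 Pa, q̄ = 0.00718 kg/kg → 0.00718 × 11000 / 9.8 = 8.06 mm
Layer 780–460 hPa: Δp = 320 hPa = 32000 Pa, q̄ = 0.00284 kg/kg → 0.00284 × 32000 / 9.8 = 9.27 mm
Layer 460–400 hPa: Δp = 60 hPa = 6000 Pa, q̄ = 0.00186 kg/kg → 0.00186 × 6000 / 9.8 = 1.14 mm
PW = 13.53 + 8.06 + 9.27 + 1.14 = 32.00 ≈ 32.0 mm.
Rainfall = ε × PW = 0.56 × 32.0 = 17.9 mm.

PW ≈ 32.0 mm; rainfall ≈ 17.9 mm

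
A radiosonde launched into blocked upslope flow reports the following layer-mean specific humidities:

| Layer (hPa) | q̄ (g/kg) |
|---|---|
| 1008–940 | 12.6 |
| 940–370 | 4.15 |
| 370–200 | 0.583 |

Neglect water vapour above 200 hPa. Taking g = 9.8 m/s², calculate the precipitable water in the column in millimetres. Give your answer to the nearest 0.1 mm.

PW ≈ 33.9 mm

Precipitable water is the column-integrated vapour mass per unit area: PW = (1/g) Σ q̄ Δp, with q in kg/kg and Δp in Pa (1 kg/m² of water = 1 mm).
Layer 1008–940 hPa: Δp = 68 hPa = 6800 Pa, q̄ = 0.0126 kg/kg → 0.0126 × 6800 / 9.8 = 8.74 mm
Layer 940–370 hPa: Δp = 570 hPa = 57000 Pa, q̄ = 0.00415 kg/kg → 0.00415 × 57000 / 9.8 = 24.14 mm
Layer 370–200 hPa: Δp = 170 hPa = 17000 Pa, q̄ = 0.000583 kg/kg → 0.000583 × 17000 / 9.8 = 1.01 mm
PW = 8.74 + 24.14 + 1.01 = 33.89 ≈ 33.9 mm.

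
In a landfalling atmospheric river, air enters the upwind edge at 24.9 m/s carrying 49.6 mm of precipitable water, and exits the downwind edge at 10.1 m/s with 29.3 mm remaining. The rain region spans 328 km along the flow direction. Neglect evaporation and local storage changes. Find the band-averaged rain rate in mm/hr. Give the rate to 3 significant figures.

Column moisture flux per unit crosswind length is F = V × PW.
Inflow: F_in = 24.9 × 49.6 = 1235.04 mm·m/s
Outflow: F_out = 10.1 × 29.3 = 295.93 mm·m/s
Steady-state rate R = (F_in − F_out)/L = (1235.04 − 295.93) / 328000 m = 2.863e-03 mm/s.
R = 2.863e-03 × 3600 = 10.3 mm/hr.

R ≈ 10.3 mm/hr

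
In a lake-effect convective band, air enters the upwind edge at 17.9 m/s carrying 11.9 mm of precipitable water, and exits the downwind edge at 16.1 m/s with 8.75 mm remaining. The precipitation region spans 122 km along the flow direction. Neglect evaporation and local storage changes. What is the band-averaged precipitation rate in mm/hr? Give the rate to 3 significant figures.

R ≈ 2.13 mm/hr

Column moisture flux per unit crosswind length is F = V × PW.
Inflow: F_in = 17.9 × 11.9 = 213.01 mm·m/s
Outflow: F_out = 16.1 × 8.75 = 140.875 mm·m/s
Steady-state rate R = (F_in − F_out)/L = (213.01 − 140.875) / 122000 m = 5.913e-04 mm/s.
R = 5.913e-04 × 3600 = 2.13 mm/hr.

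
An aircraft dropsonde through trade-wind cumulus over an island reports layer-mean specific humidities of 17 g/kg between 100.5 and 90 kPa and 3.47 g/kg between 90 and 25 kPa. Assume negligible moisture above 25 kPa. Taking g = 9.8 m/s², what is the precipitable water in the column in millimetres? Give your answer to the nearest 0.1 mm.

Precipitable water is the column-integrated vapour mass per unit area: PW = (1/g) Σ q̄ Δp, with q in kg/kg and Δp in Pa (1 kg/m² of water = 1 mm).
Layer 100.5–90 kPa: Δp = 105 hPa = 10500 Pa, q̄ = 0.017 kg/kg → 0.017 × 10500 / 9.8 = 18.21 mm
Layer 90–25 kPa: Δp = 650 hPa = 65000 Pa, q̄ = 0.00347 kg/kg → 0.00347 × 65000 / 9.8 = 23.02 mm
PW = 18.21 + 23.02 = 41.23 ≈ 41.2 mm.

PW ≈ 41.2 mm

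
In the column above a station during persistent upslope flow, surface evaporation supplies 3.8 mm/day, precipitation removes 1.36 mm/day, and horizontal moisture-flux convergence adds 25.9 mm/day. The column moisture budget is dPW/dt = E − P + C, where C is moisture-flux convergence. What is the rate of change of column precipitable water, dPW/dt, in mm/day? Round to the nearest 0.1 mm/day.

dPW/dt ≈ 28.3 mm/day

dPW/dt = E − P + C = 3.8 − 1.36 + (25.9) = 28.3 mm/day.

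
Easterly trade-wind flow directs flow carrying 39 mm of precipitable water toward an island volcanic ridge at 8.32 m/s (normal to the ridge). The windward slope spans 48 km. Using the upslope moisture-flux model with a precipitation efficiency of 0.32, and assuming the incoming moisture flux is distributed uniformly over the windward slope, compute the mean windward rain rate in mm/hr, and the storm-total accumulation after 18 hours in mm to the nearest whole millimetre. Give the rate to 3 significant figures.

Incoming column moisture flux per unit ridge length: F = V × PW = 8.32 × 39 = 324.48 mm·m/s.
Spread over the 48 km slope with efficiency ε = 0.32: R = ε·F/W = 0.32 × 324.48 / 48000 m = 2.163e-03 mm/s.
R = 2.163e-03 × 3600 = 7.79 mm/hr.
Over 18 h: total = 7.79 × 18 = 140.22 ≈ 140 mm.

R ≈ 7.79 mm/hr; total ≈ 140 mm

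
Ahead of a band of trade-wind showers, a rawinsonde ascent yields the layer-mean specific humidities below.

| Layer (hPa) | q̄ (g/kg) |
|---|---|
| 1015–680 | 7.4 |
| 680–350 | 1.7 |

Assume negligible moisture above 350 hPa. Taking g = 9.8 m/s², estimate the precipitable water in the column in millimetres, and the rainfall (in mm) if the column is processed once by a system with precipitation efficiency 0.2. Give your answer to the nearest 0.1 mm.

PW ≈ 31.0 mm; rainfall ≈ 6.2 mm

Precipitable water is the column-integrated vapour mass per unit area: PW = (1/g) Σ q̄ Δp, with q in kg/kg and Δp in Pa (1 kg/m² of water = 1 mm).
Layer 1015–680 hPa: Δp = 335 hPa = 33500 Pa, q̄ = 0.0074 kg/kg → 0.0074 × 33500 / 9.8 = 25.30 mm
Layer 680–350 hPa: Δp = 330 hPa = 33000 Pa, q̄ = 0.0017 kg/kg → 0.0017 × 33000 / 9.8 = 5.72 mm
PW = 25.30 + 5.72 = 31.02 ≈ 31.0 mm.
Rainfall = ε × PW = 0.2 × 31.0 = 6.2 mm.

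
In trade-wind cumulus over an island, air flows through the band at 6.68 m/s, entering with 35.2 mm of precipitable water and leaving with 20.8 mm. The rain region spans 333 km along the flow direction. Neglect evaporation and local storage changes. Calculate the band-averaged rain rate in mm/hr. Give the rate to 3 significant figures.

Column moisture flux per unit crosswind length is F = V × PW.
Inflow: F_in = 6.68 × 35.2 = 235.136 mm·m/s
Outflow: F_out = 6.68 × 20.8 = 138.944 mm·m/s
Steady-state rate R = (F_in − F_out)/L = (235.136 − 138.944) / 333000 m = 2.889e-04 mm/s.
R = 2.889e-04 × 3600 = 1.04 mm/hr.

R ≈ 1.04 mm/hr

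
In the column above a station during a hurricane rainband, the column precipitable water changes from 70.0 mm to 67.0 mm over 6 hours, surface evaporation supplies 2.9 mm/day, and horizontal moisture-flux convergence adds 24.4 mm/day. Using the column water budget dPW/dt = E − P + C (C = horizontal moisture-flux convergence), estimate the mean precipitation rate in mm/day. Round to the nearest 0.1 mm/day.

dPW/dt = (67.0 − 70.0) mm / (6/24 day) = -12.000 mm/day.
P = E + C − dPW/dt = 2.9 + (24.4) − (-12.000) = 39.3 mm/day.

P ≈ 39.3 mm/day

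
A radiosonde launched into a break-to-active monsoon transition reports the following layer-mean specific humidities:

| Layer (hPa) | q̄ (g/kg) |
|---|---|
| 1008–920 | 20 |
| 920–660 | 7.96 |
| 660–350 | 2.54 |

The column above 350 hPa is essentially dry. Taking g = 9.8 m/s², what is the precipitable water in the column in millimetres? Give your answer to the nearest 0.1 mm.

PW ≈ 47.1 mm

Precipitable water is the column-integrated vapour mass per unit area: PW = (1/g) Σ q̄ Δp, with q in kg/kg and Δp in Pa (1 kg/m² of water = 1 mm).
Layer 1008–920 hPa: Δp = 88 hPa = 8800 Pa, q̄ = 0.02 kg/kg → 0.02 × 8800 / 9.8 = 17.96 mm
Layer 920–660 hPa: Δp = 260 hPa = 26000 Pa, q̄ = 0.00796 kg/kg → 0.00796 × 26000 / 9.8 = 21.12 mm
Layer 660–350 hPa: Δp = 310 hPa = 31000 Pa, q̄ = 0.00254 kg/kg → 0.00254 × 31000 / 9.8 = 8.03 mm
PW = 17.96 + 21.12 + 8.03 = 47.11 ≈ 47.1 mm.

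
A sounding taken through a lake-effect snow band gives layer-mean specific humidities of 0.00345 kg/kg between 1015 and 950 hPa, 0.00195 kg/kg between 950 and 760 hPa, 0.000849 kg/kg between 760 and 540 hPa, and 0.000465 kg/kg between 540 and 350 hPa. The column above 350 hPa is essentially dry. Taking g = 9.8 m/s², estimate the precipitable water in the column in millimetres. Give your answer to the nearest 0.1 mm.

Precipitable water is the column-integrated vapour mass per unit area: PW = (1/g) Σ q̄ Δp, with q in kg/kg and Δp in Pa (1 kg/m² of water = 1 mm).
Layer 1015–950 hPa: Δp = 65 hPa = 6500 Pa, q̄ = 0.00345 kg/kg → 0.00345 × 6500 / 9.8 = 2.29 mm
Layer 950–760 hPa: Δp = 190 hPa = 19000 Pa, q̄ = 0.00195 kg/kg → 0.00195 × 19000 / 9.8 = 3.78 mm
Layer 760–540 hPa: Δp = 220 hPa = 22000 Pa, q̄ = 0.000849 kg/kg → 0.000849 × 22000 / 9.8 = 1.91 mm
Layer 540–350 hPa: Δp = 190 hPa = 19000 Pa, q̄ = 0.000465 kg/kg → 0.000465 × 19000 / 9.8 = 0.90 mm
PW = 2.29 + 3.78 + 1.91 + 0.90 = 8.88 ≈ 8.9 mm.

PW ≈ 8.9 mm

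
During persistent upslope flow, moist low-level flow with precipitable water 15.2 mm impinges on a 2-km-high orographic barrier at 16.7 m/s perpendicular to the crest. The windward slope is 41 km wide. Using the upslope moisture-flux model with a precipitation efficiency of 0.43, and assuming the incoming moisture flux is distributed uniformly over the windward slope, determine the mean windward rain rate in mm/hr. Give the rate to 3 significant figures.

Incoming column moisture flux per unit ridge length: F = V × PW = 16.7 × 15.2 = 253.84 mm·m/s.
Spread over the 41 km slope with efficiency ε = 0.43: R = ε·F/W = 0.43 × 253.84 / 41000 m = 2.662e-03 mm/s.
R = 2.662e-03 × 3600 = 9.58 mm/hr.

R ≈ 9.58 mm/hr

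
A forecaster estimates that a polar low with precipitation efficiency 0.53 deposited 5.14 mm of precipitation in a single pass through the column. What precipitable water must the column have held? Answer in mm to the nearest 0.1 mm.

PW = precipitation / ε = 5.14 / 0.53 = 9.7 mm.

PW ≈ 9.7 mm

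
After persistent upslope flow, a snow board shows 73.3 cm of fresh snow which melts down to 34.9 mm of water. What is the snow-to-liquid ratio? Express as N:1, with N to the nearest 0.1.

ratio ≈ 21.0

Ratio = snow depth / SWE = 733 mm / 34.9 mm = 21.0, i.e. 21.0:1.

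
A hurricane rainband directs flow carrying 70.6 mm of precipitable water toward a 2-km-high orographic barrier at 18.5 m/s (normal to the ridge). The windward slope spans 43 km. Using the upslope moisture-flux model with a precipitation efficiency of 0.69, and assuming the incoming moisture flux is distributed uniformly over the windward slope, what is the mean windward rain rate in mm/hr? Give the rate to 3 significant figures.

Incoming column moisture flux per unit ridge length: F = V × PW = 18.5 × 70.6 = 1306.1 mm·m/s.
Spread over the 43 km slope with efficiency ε = 0.69: R = ε·F/W = 0.69 × 1306.1 / 43000 m = 2.096e-02 mm/s.
R = 2.096e-02 × 3600 = 75.5 mm/hr.

R ≈ 75.5 mm/hr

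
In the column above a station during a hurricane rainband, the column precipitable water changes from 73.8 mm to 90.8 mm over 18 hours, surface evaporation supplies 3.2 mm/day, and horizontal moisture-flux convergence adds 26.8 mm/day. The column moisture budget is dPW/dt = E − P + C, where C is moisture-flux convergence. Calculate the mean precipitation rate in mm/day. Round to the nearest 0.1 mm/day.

dPW/dt = (90.8 − 73.8) mm / (18/24 day) = +22.667 mm/day.
P = E + C − dPW/dt = 3.2 + (26.8) − (+22.667) = 7.3 mm/day.

P ≈ 7.3 mm/day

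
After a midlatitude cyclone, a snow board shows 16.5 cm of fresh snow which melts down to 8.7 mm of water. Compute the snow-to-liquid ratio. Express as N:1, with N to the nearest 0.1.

Ratio = snow depth / SWE = 165 mm / 8.7 mm = 19.0, i.e. 19.0:1.

ratio ≈ 19.0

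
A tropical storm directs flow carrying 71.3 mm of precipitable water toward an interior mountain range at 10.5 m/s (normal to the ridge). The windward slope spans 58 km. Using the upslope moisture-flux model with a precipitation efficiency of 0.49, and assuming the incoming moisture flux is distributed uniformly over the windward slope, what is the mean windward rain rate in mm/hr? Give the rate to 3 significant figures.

R ≈ 22.8 mm/hr

Incoming column moisture flux per unit ridge length: F = V × PW = 10.5 × 71.3 = 748.65 mm·m/s.
Spread over the 58 km slope with efficiency ε = 0.49: R = ε·F/W = 0.49 × 748.65 / 58000 m = 6.325e-03 mm/s.
R = 6.325e-03 × 3600 = 22.8 mm/hr.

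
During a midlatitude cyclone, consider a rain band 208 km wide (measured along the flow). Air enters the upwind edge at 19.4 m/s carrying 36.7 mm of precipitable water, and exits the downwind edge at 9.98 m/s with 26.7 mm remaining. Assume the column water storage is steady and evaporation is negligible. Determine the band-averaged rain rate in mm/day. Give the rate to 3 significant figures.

R ≈ 185 mm/day

Column moisture flux per unit crosswind length is F = V × PW.
Inflow: F_in = 19.4 × 36.7 = 711.98 mm·m/s
Outflow: F_out = 9.98 × 26.7 = 266.466 mm·m/s
Steady-state rate R = (F_in − F_out)/L = (711.98 − 266.466) / 208000 m = 2.142e-03 mm/s.
R = 2.142e-03 × 3600 × 24 = 185 mm/day.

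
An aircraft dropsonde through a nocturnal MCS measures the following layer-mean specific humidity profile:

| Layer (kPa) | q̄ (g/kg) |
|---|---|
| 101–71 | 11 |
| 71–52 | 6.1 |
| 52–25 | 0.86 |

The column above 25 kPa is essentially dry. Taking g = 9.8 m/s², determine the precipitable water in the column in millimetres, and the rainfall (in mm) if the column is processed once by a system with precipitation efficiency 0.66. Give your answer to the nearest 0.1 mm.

PW ≈ 47.9 mm; rainfall ≈ 31.6 mm

Precipitable water is the column-integrated vapour mass per unit area: PW = (1/g) Σ q̄ Δp, with q in kg/kg and Δp in Pa (1 kg/m² of water = 1 mm).
Layer 101–71 kPa: Δp = 300 hPa = 30000 Pa, q̄ = 0.011 kg/kg → 0.011 × 30000 / 9.8 = 33.67 mm
Layer 71–52 kPa: Δp = 190 hPa = 19000 Pa, q̄ = 0.0061 kg/kg → 0.0061 × 19000 / 9.8 = 11.83 mm
Layer 52–25 kPa: Δp = 270 hPa = 27000 Pa, q̄ = 0.00086 kg/kg → 0.00086 × 27000 / 9.8 = 2.37 mm
PW = 33.67 + 11.83 + 2.37 = 47.87 ≈ 47.9 mm.
Rainfall = ε × PW = 0.66 × 47.9 = 31.6 mm.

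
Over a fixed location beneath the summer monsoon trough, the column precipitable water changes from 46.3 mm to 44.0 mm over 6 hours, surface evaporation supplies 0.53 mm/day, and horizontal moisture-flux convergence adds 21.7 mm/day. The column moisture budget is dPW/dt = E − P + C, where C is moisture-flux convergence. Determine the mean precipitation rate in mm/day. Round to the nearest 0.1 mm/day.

P ≈ 31.4 mm/day

dPW/dt = (44.0 − 46.3) mm / (6/24 day) = -9.200 mm/day.
P = E + C − dPW/dt = 0.53 + (21.7) − (-9.200) = 31.4 mm/day.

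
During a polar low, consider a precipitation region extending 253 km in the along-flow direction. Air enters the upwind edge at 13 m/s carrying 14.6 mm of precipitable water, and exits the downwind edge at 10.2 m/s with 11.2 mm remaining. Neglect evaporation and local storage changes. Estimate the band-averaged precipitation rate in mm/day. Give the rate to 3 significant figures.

Column moisture flux per unit crosswind length is F = V × PW.
Inflow: F_in = 13 × 14.6 = 189.8 mm·m/s
Outflow: F_out = 10.2 × 11.2 = 114.24 mm·m/s
Steady-state rate R = (F_in − F_out)/L = (189.8 − 114.24) / 253000 m = 2.987e-04 mm/s.
R = 2.987e-04 × 3600 × 24 = 25.8 mm/day.

R ≈ 25.8 mm/day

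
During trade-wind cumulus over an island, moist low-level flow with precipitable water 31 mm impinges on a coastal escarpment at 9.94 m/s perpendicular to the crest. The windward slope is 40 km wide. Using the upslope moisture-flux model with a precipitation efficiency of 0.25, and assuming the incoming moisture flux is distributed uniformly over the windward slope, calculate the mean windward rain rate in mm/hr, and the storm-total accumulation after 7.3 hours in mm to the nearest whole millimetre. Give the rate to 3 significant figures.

Incoming column moisture flux per unit ridge length: F = V × PW = 9.94 × 31 = 308.14 mm·m/s.
Spread over the 40 km slope with efficiency ε = 0.25: R = ε·F/W = 0.25 × 308.14 / 40000 m = 1.926e-03 mm/s.
R = 1.926e-03 × 3600 = 6.93 mm/hr.
Over 7.3 h: total = 6.93 × 7.3 = 50.589 ≈ 51 mm.

R ≈ 6.93 mm/hr; total ≈ 51 mm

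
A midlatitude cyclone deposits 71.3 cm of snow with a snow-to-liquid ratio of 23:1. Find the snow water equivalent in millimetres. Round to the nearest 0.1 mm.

SWE ≈ 31.0 mm

SWE = snow depth / ratio = 71.3 cm / 23 = 3.100 cm = 31.0 mm.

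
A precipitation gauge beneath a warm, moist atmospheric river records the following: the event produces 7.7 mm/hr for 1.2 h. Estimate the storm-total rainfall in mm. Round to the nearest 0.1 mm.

Total = Σ Rᵢ Δtᵢ = 7.7 × 1.2
      = 9.24 = 9.2 mm.

total ≈ 9.2 mm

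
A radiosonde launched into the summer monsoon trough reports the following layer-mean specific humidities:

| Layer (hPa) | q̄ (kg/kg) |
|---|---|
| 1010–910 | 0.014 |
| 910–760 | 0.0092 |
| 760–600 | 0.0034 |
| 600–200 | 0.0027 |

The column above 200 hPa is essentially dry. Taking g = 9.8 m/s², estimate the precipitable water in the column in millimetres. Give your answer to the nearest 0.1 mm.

PW ≈ 44.9 mm

Precipitable water is the column-integrated vapour mass per unit area: PW = (1/g) Σ q̄ Δp, with q in kg/kg and Δp in Pa (1 kg/m² of water = 1 mm).
Layer 1010–910 hPa: Δp = 100 hPa = 10000 Pa, q̄ = 0.014 kg/kg → 0.014 × 10000 / 9.8 = 14.29 mm
Layer 910–760 hPa: Δp = 150 hPa = 15000 Pa, q̄ = 0.0092 kg/kg → 0.0092 × 15000 / 9.8 = 14.08 mm
Layer 760–600 hPa: Δp = 160 hPa = 16000 Pa, q̄ = 0.0034 kg/kg → 0.0034 × 16000 / 9.8 = 5.55 mm
Layer 600–200 hPa: Δp = 400 hPa = 40000 Pa, q̄ = 0.0027 kg/kg → 0.0027 × 40000 / 9.8 = 11.02 mm
PW = 14.29 + 14.08 + 5.55 + 11.02 = 44.94 ≈ 44.9 mm.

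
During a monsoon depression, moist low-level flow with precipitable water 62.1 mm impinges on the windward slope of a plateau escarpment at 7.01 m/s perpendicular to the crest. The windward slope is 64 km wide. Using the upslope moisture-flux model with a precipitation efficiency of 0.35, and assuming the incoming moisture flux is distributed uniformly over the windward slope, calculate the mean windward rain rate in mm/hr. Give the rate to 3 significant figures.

R ≈ 8.57 mm/hr

Incoming column moisture flux per unit ridge length: F = V × PW = 7.01 × 62.1 = 435.321 mm·m/s.
Spread over the 64 km slope with efficiency ε = 0.35: R = ε·F/W = 0.35 × 435.321 / 64000 m = 2.381e-03 mm/s.
R = 2.381e-03 × 3600 = 8.57 mm/hr.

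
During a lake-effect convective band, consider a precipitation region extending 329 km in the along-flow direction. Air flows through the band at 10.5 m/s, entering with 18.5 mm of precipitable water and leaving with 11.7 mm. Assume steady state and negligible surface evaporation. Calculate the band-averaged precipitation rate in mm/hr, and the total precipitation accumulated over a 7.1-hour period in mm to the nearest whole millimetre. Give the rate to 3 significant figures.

Column moisture flux per unit crosswind length is F = V × PW.
Inflow: F_in = 10.5 × 18.5 = 194.25 mm·m/s
Outflow: F_out = 10.5 × 11.7 = 122.85 mm·m/s
Steady-state rate R = (F_in − F_out)/L = (194.25 − 122.85) / 329000 m = 2.170e-04 mm/s.
R = 2.170e-04 × 3600 = 0.781 mm/hr.
Over 7.1 h: total = 0.781 × 7.1 = 5.5451 ≈ 6 mm.

R ≈ 0.781 mm/hr; total ≈ 6 mm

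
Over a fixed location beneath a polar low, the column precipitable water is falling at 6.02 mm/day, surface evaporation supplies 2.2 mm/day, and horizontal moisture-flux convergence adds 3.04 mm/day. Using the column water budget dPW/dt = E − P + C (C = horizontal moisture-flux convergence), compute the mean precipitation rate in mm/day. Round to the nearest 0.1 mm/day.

P ≈ 11.3 mm/day

dPW/dt = -6.02 mm/day.
P = E + C − dPW/dt = 2.2 + (3.04) − (-6.02) = 11.3 mm/day.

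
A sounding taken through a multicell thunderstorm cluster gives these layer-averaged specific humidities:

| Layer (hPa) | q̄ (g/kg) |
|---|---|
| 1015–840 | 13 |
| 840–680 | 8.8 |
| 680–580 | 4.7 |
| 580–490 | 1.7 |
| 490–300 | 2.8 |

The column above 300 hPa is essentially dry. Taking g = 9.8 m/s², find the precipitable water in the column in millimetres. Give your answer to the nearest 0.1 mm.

Precipitable water is the column-integrated vapour mass per unit area: PW = (1/g) Σ q̄ Δp, with q in kg/kg and Δp in Pa (1 kg/m² of water = 1 mm).
Layer 1015–840 hPa: Δp = 175 hPa = 17500 Pa, q̄ = 0.013 kg/kg → 0.013 × 17500 / 9.8 = 23.21 mm
Layer 840–680 hPa: Δp = 160 hPa = 16000 Pa, q̄ = 0.0088 kg/kg → 0.0088 × 16000 / 9.8 = 14.37 mm
Layer 680–580 hPa: Δp = 100 hPa = 10000 Pa, q̄ = 0.0047 kg/kg → 0.0047 × 10000 / 9.8 = 4.80 mm
Layer 580–490 hPa: Δp = 90 hPa = 9000 Pa, q̄ = 0.0017 kg/kg → 0.0017 × 9000 / 9.8 = 1.56 mm
Layer 490–300 hPa: Δp = 190 hPa = 19000 Pa, q̄ = 0.0028 kg/kg → 0.0028 × 19000 / 9.8 = 5.43 mm
PW = 23.21 + 14.37 + 4.80 + 1.56 + 5.43 = 49.37 ≈ 49.4 mm.

PW ≈ 49.4 mm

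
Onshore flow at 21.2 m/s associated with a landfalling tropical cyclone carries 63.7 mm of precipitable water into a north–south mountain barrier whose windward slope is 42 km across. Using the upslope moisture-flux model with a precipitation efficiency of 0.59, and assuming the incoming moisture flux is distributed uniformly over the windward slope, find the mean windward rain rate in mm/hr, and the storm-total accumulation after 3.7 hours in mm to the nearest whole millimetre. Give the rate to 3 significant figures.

R ≈ 68.3 mm/hr; total ≈ 253 mm

Incoming column moisture flux per unit ridge length: F = V × PW = 21.2 × 63.7 = 1350.44 mm·m/s.
Spread over the 42 km slope with efficiency ε = 0.59: R = ε·F/W = 0.59 × 1350.44 / 42000 m = 1.897e-02 mm/s.
R = 1.897e-02 × 3600 = 68.3 mm/hr.
Over 3.7 h: total = 68.3 × 3.7 = 252.71 ≈ 253 mm.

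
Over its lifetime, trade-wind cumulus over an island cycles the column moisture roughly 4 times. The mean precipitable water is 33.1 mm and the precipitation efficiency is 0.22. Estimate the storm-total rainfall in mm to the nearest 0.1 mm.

rainfall ≈ 29.1 mm

Each cycle deposits ε × PW = 0.22 × 33.1 = 7.282 mm.
Over 4 cycles: 4 × 7.282 = 29.1 mm.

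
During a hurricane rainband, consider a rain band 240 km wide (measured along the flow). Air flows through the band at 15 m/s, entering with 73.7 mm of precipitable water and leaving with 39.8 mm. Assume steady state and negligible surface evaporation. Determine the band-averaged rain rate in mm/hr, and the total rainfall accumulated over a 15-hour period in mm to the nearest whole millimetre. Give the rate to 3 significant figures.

Column moisture flux per unit crosswind length is F = V × PW.
Inflow: F_in = 15 × 73.7 = 1105.5 mm·m/s
Outflow: F_out = 15 × 39.8 = 597 mm·m/s
Steady-state rate R = (F_in − F_out)/L = (1105.5 − 597) / 240000 m = 2.119e-03 mm/s.
R = 2.119e-03 × 3600 = 7.63 mm/hr.
Over 15 h: total = 7.63 × 15 = 114.45 ≈ 114 mm.

R ≈ 7.63 mm/hr; total ≈ 114 mm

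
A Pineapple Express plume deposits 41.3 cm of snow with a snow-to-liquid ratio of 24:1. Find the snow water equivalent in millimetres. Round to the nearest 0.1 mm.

SWE = snow depth / ratio = 41.3 cm / 24 = 1.721 cm = 17.2 mm.

SWE ≈ 17.2 mm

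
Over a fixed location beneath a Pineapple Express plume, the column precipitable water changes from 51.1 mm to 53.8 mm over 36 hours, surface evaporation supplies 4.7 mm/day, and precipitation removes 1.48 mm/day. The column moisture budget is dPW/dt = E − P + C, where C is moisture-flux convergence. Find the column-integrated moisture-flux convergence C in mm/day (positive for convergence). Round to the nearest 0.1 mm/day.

C ≈ -1.4 mm/day

dPW/dt = (53.8 − 51.1) mm / (36/24 day) = +1.800 mm/day.
C = dPW/dt − E + P = (+1.800) − 4.7 + 1.48 = -1.4 mm/day.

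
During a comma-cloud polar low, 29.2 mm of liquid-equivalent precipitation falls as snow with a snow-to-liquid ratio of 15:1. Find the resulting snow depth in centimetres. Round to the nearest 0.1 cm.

Snow depth = liquid × ratio = 29.2 mm × 15 = 438 mm = 43.8 cm.

snow depth ≈ 43.8 cm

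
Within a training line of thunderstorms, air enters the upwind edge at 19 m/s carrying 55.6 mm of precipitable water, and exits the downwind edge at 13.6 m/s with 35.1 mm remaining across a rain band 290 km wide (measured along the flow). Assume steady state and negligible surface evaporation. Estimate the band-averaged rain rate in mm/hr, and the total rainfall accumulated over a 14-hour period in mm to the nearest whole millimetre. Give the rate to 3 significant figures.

R ≈ 7.19 mm/hr; total ≈ 101 mm

Column moisture flux per unit crosswind length is F = V × PW.
Inflow: F_in = 19 × 55.6 = 1056.4 mm·m/s
Outflow: F_out = 13.6 × 35.1 = 477.36 mm·m/s
Steady-state rate R = (F_in − F_out)/L = (1056.4 − 477.36) / 290000 m = 1.997e-03 mm/s.
R = 1.997e-03 × 3600 = 7.19 mm/hr.
Over 14 h: total = 7.19 × 14 = 100.66 ≈ 101 mm.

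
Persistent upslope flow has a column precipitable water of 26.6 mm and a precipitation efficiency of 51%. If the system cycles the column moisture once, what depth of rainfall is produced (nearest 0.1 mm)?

Rainfall = ε × PW = 0.51 × 26.6 = 13.6 mm.

rainfall ≈ 13.6 mm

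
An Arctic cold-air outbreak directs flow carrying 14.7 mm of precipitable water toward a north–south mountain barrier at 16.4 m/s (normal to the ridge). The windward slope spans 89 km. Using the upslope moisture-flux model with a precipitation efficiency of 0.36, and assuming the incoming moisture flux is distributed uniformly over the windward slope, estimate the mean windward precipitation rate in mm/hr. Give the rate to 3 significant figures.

Incoming column moisture flux per unit ridge length: F = V × PW = 16.4 × 14.7 = 241.08 mm·m/s.
Spread over the 89 km slope with efficiency ε = 0.36: R = ε·F/W = 0.36 × 241.08 / 89000 m = 9.752e-04 mm/s.
R = 9.752e-04 × 3600 = 3.51 mm/hr.

R ≈ 3.51 mm/hr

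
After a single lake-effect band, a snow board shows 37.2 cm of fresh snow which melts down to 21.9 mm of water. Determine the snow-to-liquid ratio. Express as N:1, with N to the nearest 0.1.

Ratio = snow depth / SWE = 372 mm / 21.9 mm = 17.0, i.e. 17.0:1.

ratio ≈ 17.0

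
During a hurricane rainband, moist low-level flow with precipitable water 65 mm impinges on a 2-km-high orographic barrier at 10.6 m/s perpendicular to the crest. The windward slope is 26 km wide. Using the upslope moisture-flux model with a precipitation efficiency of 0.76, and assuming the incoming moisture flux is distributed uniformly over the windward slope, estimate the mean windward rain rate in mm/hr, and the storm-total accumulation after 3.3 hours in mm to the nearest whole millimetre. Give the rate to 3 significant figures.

R ≈ 72.5 mm/hr; total ≈ 239 mm

Incoming column moisture flux per unit ridge length: F = V × PW = 10.6 × 65 = 689 mm·m/s.
Spread over the 26 km slope with efficiency ε = 0.76: R = ε·F/W = 0.76 × 689 / 26000 m = 2.014e-02 mm/s.
R = 2.014e-02 × 3600 = 72.5 mm/hr.
Over 3.3 h: total = 72.5 × 3.3 = 239.25 ≈ 239 mm.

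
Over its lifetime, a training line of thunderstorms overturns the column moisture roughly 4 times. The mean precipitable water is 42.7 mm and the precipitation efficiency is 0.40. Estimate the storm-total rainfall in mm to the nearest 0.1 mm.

Each cycle deposits ε × PW = 0.40 × 42.7 = 17.08 mm.
Over 4 cycles: 4 × 17.08 = 68.3 mm.

rainfall ≈ 68.3 mm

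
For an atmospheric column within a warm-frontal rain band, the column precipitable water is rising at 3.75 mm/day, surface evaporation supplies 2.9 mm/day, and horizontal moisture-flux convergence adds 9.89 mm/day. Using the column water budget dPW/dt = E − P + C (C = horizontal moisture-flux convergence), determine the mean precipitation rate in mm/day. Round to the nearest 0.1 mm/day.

P ≈ 9.0 mm/day

dPW/dt = +3.75 mm/day.
P = E + C − dPW/dt = 2.9 + (9.89) − (+3.75) = 9.0 mm/day.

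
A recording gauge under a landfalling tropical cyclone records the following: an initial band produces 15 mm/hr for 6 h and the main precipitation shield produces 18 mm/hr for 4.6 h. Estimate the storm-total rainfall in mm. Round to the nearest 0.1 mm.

Total = Σ Rᵢ Δtᵢ = 15 × 6 + 18 × 4.6
      = 90 + 82.8 = 172.8 mm.

total ≈ 172.8 mm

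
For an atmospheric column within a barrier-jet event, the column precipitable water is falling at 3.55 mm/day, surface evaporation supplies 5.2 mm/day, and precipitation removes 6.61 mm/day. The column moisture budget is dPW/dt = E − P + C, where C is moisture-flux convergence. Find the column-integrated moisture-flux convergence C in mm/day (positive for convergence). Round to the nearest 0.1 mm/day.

C ≈ -2.1 mm/day

dPW/dt = -3.55 mm/day.
C = dPW/dt − E + P = (-3.55) − 5.2 + 6.61 = -2.1 mm/day.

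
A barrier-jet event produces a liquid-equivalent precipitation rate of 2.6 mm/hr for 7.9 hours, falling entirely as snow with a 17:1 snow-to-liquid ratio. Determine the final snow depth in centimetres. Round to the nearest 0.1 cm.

snow depth ≈ 34.9 cm

Liquid-equivalent depth = 2.6 × 7.9 = 20.54 mm.
Snow depth = 20.54 mm × 17 = 349.18 mm = 34.9 cm.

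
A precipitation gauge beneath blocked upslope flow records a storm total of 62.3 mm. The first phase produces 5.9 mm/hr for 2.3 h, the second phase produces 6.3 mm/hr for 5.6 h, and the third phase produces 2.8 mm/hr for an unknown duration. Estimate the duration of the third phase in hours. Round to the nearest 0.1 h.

duration ≈ 4.8 h

Known phases: 5.9 × 2.3 + 6.3 × 5.6 = 13.57 + 35.28 = 48.85 mm.
Remaining depth = 62.3 − 48.85 = 13.45 mm.
Duration = 13.45 / 2.8 = 4.8 h.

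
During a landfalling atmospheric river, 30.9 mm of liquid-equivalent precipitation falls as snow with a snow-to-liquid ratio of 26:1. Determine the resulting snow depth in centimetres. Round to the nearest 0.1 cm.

Snow depth = liquid × ratio = 30.9 mm × 26 = 803.4 mm = 80.3 cm.

snow depth ≈ 80.3 cm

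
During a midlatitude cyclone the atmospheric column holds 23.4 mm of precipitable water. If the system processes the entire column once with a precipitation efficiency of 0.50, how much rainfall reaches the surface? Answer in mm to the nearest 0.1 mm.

rainfall ≈ 11.7 mm

Rainfall = ε × PW = 0.50 × 23.4 = 11.7 mm.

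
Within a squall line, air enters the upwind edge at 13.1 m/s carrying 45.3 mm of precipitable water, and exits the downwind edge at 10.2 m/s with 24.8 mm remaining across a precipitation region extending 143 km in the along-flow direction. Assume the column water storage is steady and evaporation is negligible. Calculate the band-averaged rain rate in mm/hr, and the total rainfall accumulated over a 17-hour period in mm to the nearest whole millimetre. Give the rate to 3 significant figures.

Column moisture flux per unit crosswind length is F = V × PW.
Inflow: F_in = 13.1 × 45.3 = 593.43 mm·m/s
Outflow: F_out = 10.2 × 24.8 = 252.96 mm·m/s
Steady-state rate R = (F_in − F_out)/L = (593.43 − 252.96) / 143000 m = 2.381e-03 mm/s.
R = 2.381e-03 × 3600 = 8.57 mm/hr.
Over 17 h: total = 8.57 × 17 = 145.69 ≈ 146 mm.

R ≈ 8.57 mm/hr; total ≈ 146 mm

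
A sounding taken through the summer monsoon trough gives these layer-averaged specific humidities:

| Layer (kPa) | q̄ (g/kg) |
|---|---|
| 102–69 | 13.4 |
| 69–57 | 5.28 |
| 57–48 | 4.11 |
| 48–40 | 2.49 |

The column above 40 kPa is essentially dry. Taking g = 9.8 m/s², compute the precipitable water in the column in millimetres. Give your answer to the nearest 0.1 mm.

PW ≈ 57.4 mm

Precipitable water is the column-integrated vapour mass per unit area: PW = (1/g) Σ q̄ Δp, with q in kg/kg and Δp in Pa (1 kg/m² of water = 1 mm).
Layer 102–69 kPa: Δp = 330 hPa = 33000 Pa, q̄ = 0.0134 kg/kg → 0.0134 × 33000 / 9.8 = 45.12 mm
Layer 69–57 kPa: Δp = 120 hPa = 12000 Pa, q̄ = 0.00528 kg/kg → 0.00528 × 12000 / 9.8 = 6.47 mm
Layer 57–48 kPa: Δp = 90 hPa = 9000 Pa, q̄ = 0.00411 kg/kg → 0.00411 × 9000 / 9.8 = 3.77 mm
Layer 48–40 kPa: Δp = 80 hPa = 8000 Pa, q̄ = 0.00249 kg/kg → 0.00249 × 8000 / 9.8 = 2.03 mm
PW = 45.12 + 6.47 + 3.77 + 2.03 = 57.39 ≈ 57.4 mm.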